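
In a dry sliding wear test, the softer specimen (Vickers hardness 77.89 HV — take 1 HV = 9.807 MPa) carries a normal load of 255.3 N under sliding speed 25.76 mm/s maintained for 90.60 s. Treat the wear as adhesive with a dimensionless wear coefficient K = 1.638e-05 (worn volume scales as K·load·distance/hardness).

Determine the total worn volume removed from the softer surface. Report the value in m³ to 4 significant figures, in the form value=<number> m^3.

Every step holds full precision, and displayed values are rounded — a lone final rounding: 4 significant digits.
Sliding speed v = 25.76 mm/s = 0.02576 m/s. Distance covered L = v·t = 0.02576 m/s × 90.60 s = 2.334 m.
Hardness H = 77.89 HV × 9.807 MPa/HV = 763.9 MPa = 7.639e+08 Pa.
As SI base values: W = 255.3 N, H = 7.639e+08 Pa, K = 1.638e-05.
Apply Archard: V = K·W·L/H = 1.638e-05 · 255.3 · 2.334 / 7.639e+08 = 1.278e-11 m³.

value=1.278e-11 m^3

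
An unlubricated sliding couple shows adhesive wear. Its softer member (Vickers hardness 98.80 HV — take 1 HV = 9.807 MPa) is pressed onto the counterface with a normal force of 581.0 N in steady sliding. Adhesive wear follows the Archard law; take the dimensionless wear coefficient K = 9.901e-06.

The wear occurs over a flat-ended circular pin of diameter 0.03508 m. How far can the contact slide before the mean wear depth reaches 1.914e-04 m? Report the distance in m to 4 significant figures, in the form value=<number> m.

Each operation runs at full float precision; intermediates are displayed rounded; rounded just once, at four significant figures.
Hardness H = 98.80 HV × 9.807 MPa/HV = 968.9 MPa = 9.689e+08 Pa.
Contact area A = π·d²/4 = π·(0.03508 m)²/4 = 9.665e-04 m².
In SI base units: W = 581.0 N, H = 9.689e+08 Pa, K = 9.901e-06.
Wearable volume V_lim = h_lim·A = 1.914e-04 · 9.665e-04 = 1.850e-07 m³.
So the life L = V_lim·H/(K·W) = 1.850e-07 · 9.689e+08 / (9.901e-06 · 581.0) = 3.116e+04 m.

value=3.116e+04 m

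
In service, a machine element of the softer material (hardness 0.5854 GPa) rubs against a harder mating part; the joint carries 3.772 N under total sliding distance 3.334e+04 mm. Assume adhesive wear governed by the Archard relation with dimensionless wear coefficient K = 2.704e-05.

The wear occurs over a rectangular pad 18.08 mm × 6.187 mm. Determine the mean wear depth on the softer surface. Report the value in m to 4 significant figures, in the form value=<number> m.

All working math maintains exact precision — intermediate values are shown rounded. Rounded once at the end: 4 significant figures.
Distance L = 3.334e+04 mm = 33.34 m.
Hardness H = 0.5854 GPa = 5.854e+08 Pa.
Pad sides 18.08 mm × 6.187 mm = 0.01808 m × 0.006187 m. Contact area A = 0.01808 m × 0.006187 m = 1.119e-04 m².
Restated in SI base units: W = 3.772 N, H = 5.854e+08 Pa, K = 2.704e-05.
Archard volume V = K·W·L/H = 2.704e-05 · 3.772 · 33.34 / 5.854e+08 = 5.809e-12 m³.
Mean depth h = V/A = 5.809e-12 / 1.119e-04 = 5.193e-08 m.

value=5.193e-08 m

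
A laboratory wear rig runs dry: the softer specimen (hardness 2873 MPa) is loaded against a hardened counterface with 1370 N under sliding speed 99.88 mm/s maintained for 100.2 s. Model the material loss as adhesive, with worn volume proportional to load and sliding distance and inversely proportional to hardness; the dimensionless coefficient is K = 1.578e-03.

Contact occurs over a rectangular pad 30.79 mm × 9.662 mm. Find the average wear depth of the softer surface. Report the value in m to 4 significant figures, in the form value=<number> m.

value=2.531e-05 m

All arithmetic maintains full float precision. Intermediates are displayed rounded, and one final rounding, at four significant figures.
Convert: Sliding speed v = 99.88 mm/s = 0.09988 m/s. Total distance L = v·t = 0.09988 m/s × 100.2 s = 10.01 m.
Convert: Hardness H = 2873 MPa = 2.873e+09 Pa.
Convert: Pad sides 30.79 mm × 9.662 mm = 0.03079 m × 0.009662 m. Contact area A = 0.03079 m × 0.009662 m = 2.975e-04 m².
In SI base units, W = 1370 N, H = 2.873e+09 Pa, K = 1.578e-03.
Volume removed: V = K·W·L/H = 1.578e-03 · 1370 · 10.01 / 2.873e+09 = 7.531e-09 m³.
Mean wear depth h = V/A = 7.531e-09 / 2.975e-04 = 2.531e-05 m.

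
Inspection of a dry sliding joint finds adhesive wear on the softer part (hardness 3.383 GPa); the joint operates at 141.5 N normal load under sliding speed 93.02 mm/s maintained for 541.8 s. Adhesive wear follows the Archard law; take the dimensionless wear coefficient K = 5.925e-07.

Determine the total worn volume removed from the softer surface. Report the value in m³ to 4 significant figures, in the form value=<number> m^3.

value=1.249e-12 m^3

Intermediate values appear rounded. The computation runs at full precision; a lone final rounding to 4 significant figures.
Convert: Sliding speed v = 93.02 mm/s = 0.09302 m/s. Distance covered L = v·t = 0.09302 m/s × 541.8 s = 50.40 m.
Convert: Hardness H = 3.383 GPa = 3.383e+09 Pa.
Restated in SI base units: W = 141.5 N, H = 3.383e+09 Pa, K = 5.925e-07.
The Archard volume V = K·W·L/H = 5.925e-07 · 141.5 · 50.40 / 3.383e+09 = 1.249e-12 m³.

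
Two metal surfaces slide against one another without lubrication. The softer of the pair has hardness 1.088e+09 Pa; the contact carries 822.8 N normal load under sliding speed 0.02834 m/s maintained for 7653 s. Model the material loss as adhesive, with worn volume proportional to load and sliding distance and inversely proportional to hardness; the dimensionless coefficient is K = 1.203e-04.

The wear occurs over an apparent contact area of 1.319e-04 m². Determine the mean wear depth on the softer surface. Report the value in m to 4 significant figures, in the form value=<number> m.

Every step holds full precision; quoted intermediates are rounded. Rounded just once, at four significant digits.
Convert: Total distance L = v·t = 0.02834 m/s × 7653 s = 216.9 m.
In SI base units: W = 822.8 N, H = 1.088e+09 Pa, K = 1.203e-04.
Apply Archard: V = K·W·L/H = 1.203e-04 · 822.8 · 216.9 / 1.088e+09 = 1.973e-08 m³.
Average depth h = V/A = 1.973e-08 / 1.319e-04 = 1.496e-04 m.

value=1.496e-04 m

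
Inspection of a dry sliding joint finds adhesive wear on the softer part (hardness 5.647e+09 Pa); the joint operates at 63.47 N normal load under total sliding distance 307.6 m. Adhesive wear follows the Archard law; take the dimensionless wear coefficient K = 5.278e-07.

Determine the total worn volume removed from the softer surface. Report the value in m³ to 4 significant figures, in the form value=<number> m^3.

value=1.825e-12 m^3

Displayed values are rounded, and all working math maintains full precision — rounded once at the end: 4 significant digits.
Restated in SI base units: W = 63.47 N, H = 5.647e+09 Pa, K = 5.278e-07.
Wear volume V = K·W·L/H = 5.278e-07 · 63.47 · 307.6 / 5.647e+09 = 1.825e-12 m³.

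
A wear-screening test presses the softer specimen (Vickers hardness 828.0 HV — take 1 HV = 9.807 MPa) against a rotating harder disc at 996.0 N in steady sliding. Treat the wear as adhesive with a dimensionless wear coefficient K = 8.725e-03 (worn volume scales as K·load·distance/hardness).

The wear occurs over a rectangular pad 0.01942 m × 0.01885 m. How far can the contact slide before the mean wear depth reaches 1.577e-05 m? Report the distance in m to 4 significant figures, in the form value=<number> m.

value=5.394 m

The intermediates are printed rounded. The computation carries full precision — rounded once at the end, at four significant figures.
Convert: Hardness H = 828.0 HV × 9.807 MPa/HV = 8120 MPa = 8.120e+09 Pa.
Convert: Contact area A = 0.01942 m × 0.01885 m = 3.661e-04 m².
SI base units throughout: W = 996.0 N, H = 8.120e+09 Pa, K = 8.725e-03.
Volume at the limit: V_lim = h_lim·A = 1.577e-05 · 3.661e-04 = 5.773e-09 m³.
So the life L = V_lim·H/(K·W) = 5.773e-09 · 8.120e+09 / (8.725e-03 · 996.0) = 5.394 m.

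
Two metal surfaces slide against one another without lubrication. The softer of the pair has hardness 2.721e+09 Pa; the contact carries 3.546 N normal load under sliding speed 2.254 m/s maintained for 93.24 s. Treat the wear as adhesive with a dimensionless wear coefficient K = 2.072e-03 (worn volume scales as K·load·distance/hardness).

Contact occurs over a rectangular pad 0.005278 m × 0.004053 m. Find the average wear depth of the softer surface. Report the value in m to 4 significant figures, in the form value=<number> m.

value=2.653e-05 m

The intermediates are printed rounded, and every step runs at exact precision. Rounded once at the end: 4 significant figures.
Total distance L = v·t = 2.254 m/s × 93.24 s = 210.2 m.
Contact area A = 0.005278 m × 0.004053 m = 2.139e-05 m².
Restated in SI base units: W = 3.546 N, H = 2.721e+09 Pa, K = 2.072e-03.
Wear volume V = K·W·L/H = 2.072e-03 · 3.546 · 210.2 / 2.721e+09 = 5.675e-10 m³.
Depth h = V/A = 5.675e-10 / 2.139e-05 = 2.653e-05 m.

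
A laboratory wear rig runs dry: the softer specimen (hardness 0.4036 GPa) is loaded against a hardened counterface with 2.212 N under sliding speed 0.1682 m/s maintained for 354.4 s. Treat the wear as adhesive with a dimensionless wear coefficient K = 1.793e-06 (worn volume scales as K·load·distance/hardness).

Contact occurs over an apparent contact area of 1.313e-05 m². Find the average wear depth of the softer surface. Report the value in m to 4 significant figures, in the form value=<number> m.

All arithmetic carries full precision. Intermediates are shown rounded, and one final rounding to 4 significant digits.
Convert: Path length L = v·t = 0.1682 m/s × 354.4 s = 59.61 m.
Convert: Hardness H = 0.4036 GPa = 4.036e+08 Pa.
SI base units throughout: W = 2.212 N, H = 4.036e+08 Pa, K = 1.793e-06.
Archard volume V = K·W·L/H = 1.793e-06 · 2.212 · 59.61 / 4.036e+08 = 5.858e-13 m³.
Wear depth h = V/A = 5.858e-13 / 1.313e-05 = 4.461e-08 m.

value=4.461e-08 m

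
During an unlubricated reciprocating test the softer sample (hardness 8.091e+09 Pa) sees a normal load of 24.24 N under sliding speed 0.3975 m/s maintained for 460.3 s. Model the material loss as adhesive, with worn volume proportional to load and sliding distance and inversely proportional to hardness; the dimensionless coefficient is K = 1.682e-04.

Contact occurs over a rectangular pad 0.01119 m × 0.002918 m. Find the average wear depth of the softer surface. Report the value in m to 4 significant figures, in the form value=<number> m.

value=2.824e-06 m

Displayed values are rounded — each operation runs at exact precision; rounded once at the end to 4 significant digits.
Convert: Path length L = v·t = 0.3975 m/s × 460.3 s = 183.0 m.
Convert: Contact area A = 0.01119 m × 0.002918 m = 3.265e-05 m².
Collected in SI base units: W = 24.24 N, H = 8.091e+09 Pa, K = 1.682e-04.
The Archard volume V = K·W·L/H = 1.682e-04 · 24.24 · 183.0 / 8.091e+09 = 9.220e-11 m³.
Depth h = V/A = 9.220e-11 / 3.265e-05 = 2.824e-06 m.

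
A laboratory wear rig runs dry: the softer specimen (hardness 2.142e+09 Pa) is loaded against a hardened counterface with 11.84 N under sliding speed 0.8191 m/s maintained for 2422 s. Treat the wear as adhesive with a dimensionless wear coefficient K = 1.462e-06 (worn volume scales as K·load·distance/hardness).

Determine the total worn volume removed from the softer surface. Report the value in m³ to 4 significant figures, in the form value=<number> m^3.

value=1.603e-11 m^3

All arithmetic keeps exact precision. Quoted intermediates are rounded — rounded just once: four significant digits.
Convert: Distance L = v·t = 0.8191 m/s × 2422 s = 1984 m.
Restated in SI base units: W = 11.84 N, H = 2.142e+09 Pa, K = 1.462e-06.
By Archard's law, V = K·W·L/H = 1.462e-06 · 11.84 · 1984 / 2.142e+09 = 1.603e-11 m³.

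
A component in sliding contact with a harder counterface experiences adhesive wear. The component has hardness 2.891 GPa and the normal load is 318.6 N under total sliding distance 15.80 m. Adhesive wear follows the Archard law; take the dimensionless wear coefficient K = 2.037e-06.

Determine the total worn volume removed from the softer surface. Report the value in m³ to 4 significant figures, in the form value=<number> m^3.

value=3.547e-12 m^3

Each operation holds exact precision — the intermediates are displayed rounded, and one last rounding, at 4 significant figures.
Hardness H = 2.891 GPa = 2.891e+09 Pa.
Collected in SI base units: W = 318.6 N, H = 2.891e+09 Pa, K = 2.037e-06.
Worn volume V = K·W·L/H = 2.037e-06 · 318.6 · 15.80 / 2.891e+09 = 3.547e-12 m³.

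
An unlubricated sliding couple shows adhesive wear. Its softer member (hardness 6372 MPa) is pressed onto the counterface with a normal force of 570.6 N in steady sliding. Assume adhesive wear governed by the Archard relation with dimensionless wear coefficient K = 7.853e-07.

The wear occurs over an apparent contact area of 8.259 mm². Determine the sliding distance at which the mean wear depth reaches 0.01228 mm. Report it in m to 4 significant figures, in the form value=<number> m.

value=1442 m

All working math carries exact precision; intermediate values are displayed rounded. Rounded just once to four significant figures.
Hardness H = 6372 MPa = 6.372e+09 Pa.
Contact area A = 8.259 mm² = 8.259e-06 m².
Depth limit h_lim = 0.01228 mm = 1.228e-05 m.
Restated in SI base units: W = 570.6 N, H = 6.372e+09 Pa, K = 7.853e-07.
Volume at the limit: V_lim = h_lim·A = 1.228e-05 · 8.259e-06 = 1.014e-10 m³.
So the life L = V_lim·H/(K·W) = 1.014e-10 · 6.372e+09 / (7.853e-07 · 570.6) = 1442 m.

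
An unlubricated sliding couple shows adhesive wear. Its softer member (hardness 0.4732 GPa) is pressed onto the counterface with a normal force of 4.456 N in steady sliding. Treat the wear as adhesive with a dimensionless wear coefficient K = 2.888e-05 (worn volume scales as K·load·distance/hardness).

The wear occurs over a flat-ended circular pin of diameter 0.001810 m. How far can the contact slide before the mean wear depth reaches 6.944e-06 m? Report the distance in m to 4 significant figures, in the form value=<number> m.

The algebra carries full float precision, and the intermediates are displayed rounded; rounded once at the end: 4 significant digits.
Convert: Hardness H = 0.4732 GPa = 4.732e+08 Pa.
Convert: Contact area A = π·d²/4 = π·(0.001810 m)²/4 = 2.573e-06 m².
In SI base units, W = 4.456 N, H = 4.732e+08 Pa, K = 2.888e-05.
Limit volume V_lim = h_lim·A = 6.944e-06 · 2.573e-06 = 1.787e-11 m³.
Thus life L = V_lim·H/(K·W) = 1.787e-11 · 4.732e+08 / (2.888e-05 · 4.456) = 65.70 m.

value=65.70 m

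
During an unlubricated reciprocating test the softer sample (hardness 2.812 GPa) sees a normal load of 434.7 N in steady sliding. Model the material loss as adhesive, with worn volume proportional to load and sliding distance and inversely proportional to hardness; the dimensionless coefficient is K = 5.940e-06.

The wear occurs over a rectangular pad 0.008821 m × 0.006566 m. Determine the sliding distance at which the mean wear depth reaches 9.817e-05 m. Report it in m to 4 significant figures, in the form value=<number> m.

value=6192 m

Quoted intermediates are rounded; each operation runs at full float precision, and rounded just once: four significant figures.
Convert: Hardness H = 2.812 GPa = 2.812e+09 Pa.
Convert: Contact area A = 0.008821 m × 0.006566 m = 5.792e-05 m².
Expressed in SI base units: W = 434.7 N, H = 2.812e+09 Pa, K = 5.940e-06.
Volume at the limit: V_lim = h_lim·A = 9.817e-05 · 5.792e-05 = 5.686e-09 m³.
Sliding life L = V_lim·H/(K·W) = 5.686e-09 · 2.812e+09 / (5.940e-06 · 434.7) = 6192 m.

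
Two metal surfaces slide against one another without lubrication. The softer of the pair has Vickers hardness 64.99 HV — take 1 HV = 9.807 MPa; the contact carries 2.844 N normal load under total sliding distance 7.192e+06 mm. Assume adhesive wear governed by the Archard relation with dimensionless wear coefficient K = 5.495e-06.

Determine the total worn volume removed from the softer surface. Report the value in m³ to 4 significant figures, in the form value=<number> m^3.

The algebra maintains full precision, and intermediate values appear rounded, and rounded once at the end: 4 significant digits.
Convert: Distance L = 7.192e+06 mm = 7192 m.
Convert: Hardness H = 64.99 HV × 9.807 MPa/HV = 637.4 MPa = 6.374e+08 Pa.
Restated in SI base units: W = 2.844 N, H = 6.374e+08 Pa, K = 5.495e-06.
Apply Archard: V = K·W·L/H = 5.495e-06 · 2.844 · 7192 / 6.374e+08 = 1.763e-10 m³.

value=1.763e-10 m^3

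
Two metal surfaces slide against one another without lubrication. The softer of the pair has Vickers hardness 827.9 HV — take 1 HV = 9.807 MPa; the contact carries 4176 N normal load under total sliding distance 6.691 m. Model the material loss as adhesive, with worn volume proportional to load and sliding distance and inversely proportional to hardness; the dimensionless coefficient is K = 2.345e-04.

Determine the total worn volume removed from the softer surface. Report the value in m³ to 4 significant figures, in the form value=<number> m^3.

The computation maintains full precision. Intermediate values are printed rounded, and a lone final rounding to four significant figures.
Convert: Hardness H = 827.9 HV × 9.807 MPa/HV = 8119 MPa = 8.119e+09 Pa.
Working in SI base units: W = 4176 N, H = 8.119e+09 Pa, K = 2.345e-04.
By Archard's law, V = K·W·L/H = 2.345e-04 · 4176 · 6.691 / 8.119e+09 = 8.070e-10 m³.

value=8.070e-10 m^3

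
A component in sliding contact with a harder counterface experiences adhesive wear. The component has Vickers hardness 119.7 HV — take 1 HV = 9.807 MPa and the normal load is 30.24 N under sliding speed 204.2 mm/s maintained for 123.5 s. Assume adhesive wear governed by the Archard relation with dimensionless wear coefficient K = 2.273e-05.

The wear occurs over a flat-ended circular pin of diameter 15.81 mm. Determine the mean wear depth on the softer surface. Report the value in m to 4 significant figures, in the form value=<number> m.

value=7.522e-08 m

The intermediates are displayed rounded, and all arithmetic maintains full precision — a lone final rounding: four significant digits.
Convert: Sliding speed v = 204.2 mm/s = 0.2042 m/s. Sliding distance L = v·t = 0.2042 m/s × 123.5 s = 25.22 m.
Convert: Hardness H = 119.7 HV × 9.807 MPa/HV = 1174 MPa = 1.174e+09 Pa.
Convert: Pin diameter d = 15.81 mm = 0.01581 m. Contact area A = π·d²/4 = π·(0.01581 m)²/4 = 1.963e-04 m².
In SI base units: W = 30.24 N, H = 1.174e+09 Pa, K = 2.273e-05.
Worn volume V = K·W·L/H = 2.273e-05 · 30.24 · 25.22 / 1.174e+09 = 1.477e-11 m³.
Depth h = V/A = 1.477e-11 / 1.963e-04 = 7.522e-08 m.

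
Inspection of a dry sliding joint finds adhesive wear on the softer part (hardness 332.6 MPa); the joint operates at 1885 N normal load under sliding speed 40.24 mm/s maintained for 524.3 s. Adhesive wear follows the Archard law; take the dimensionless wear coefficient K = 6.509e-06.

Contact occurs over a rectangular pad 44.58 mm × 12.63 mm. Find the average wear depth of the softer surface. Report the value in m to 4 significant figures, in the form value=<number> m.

All working math holds exact precision. Intermediates appear rounded — a lone final rounding to 4 significant digits.
Sliding speed v = 40.24 mm/s = 0.04024 m/s. Path length L = v·t = 0.04024 m/s × 524.3 s = 21.10 m.
Hardness H = 332.6 MPa = 3.326e+08 Pa.
Pad sides 44.58 mm × 12.63 mm = 0.04458 m × 0.01263 m. Contact area A = 0.04458 m × 0.01263 m = 5.630e-04 m².
Collected in SI base units: W = 1885 N, H = 3.326e+08 Pa, K = 6.509e-06.
Wear volume V = K·W·L/H = 6.509e-06 · 1885 · 21.10 / 3.326e+08 = 7.783e-10 m³.
Depth h = V/A = 7.783e-10 / 5.630e-04 = 1.382e-06 m.

value=1.382e-06 m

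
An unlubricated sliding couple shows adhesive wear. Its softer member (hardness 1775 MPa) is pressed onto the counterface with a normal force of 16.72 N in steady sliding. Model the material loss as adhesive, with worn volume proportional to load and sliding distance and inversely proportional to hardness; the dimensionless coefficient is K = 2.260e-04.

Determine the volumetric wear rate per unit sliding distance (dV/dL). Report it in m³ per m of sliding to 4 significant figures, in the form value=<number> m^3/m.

All arithmetic maintains exact precision, and the intermediates are shown rounded; one last rounding, at 4 significant figures.
Convert: Hardness H = 1775 MPa = 1.775e+09 Pa.
Working in SI base units: W = 16.72 N, H = 1.775e+09 Pa, K = 2.260e-04.
Rate of wear dV/dL = K·W/H: 2.260e-04 · 16.72 / 1.775e+09 = 2.129e-12 m³/m.

value=2.129e-12 m^3/m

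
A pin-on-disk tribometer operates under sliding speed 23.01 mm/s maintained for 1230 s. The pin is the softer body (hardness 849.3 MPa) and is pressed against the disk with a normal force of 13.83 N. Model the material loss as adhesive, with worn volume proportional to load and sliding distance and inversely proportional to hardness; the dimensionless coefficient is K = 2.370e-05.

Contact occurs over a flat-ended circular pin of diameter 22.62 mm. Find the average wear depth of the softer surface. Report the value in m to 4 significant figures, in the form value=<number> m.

All working math maintains exact precision — intermediates are displayed rounded, and a lone final rounding, at 4 significant digits.
Convert: Sliding speed v = 23.01 mm/s = 0.02301 m/s. Total distance L = v·t = 0.02301 m/s × 1230 s = 28.30 m.
Convert: Hardness H = 849.3 MPa = 8.493e+08 Pa.
Convert: Pin diameter d = 22.62 mm = 0.02262 m. Contact area A = π·d²/4 = π·(0.02262 m)²/4 = 4.019e-04 m².
In SI base units: W = 13.83 N, H = 8.493e+08 Pa, K = 2.370e-05.
Apply Archard: V = K·W·L/H = 2.370e-05 · 13.83 · 28.30 / 8.493e+08 = 1.092e-11 m³.
Mean depth h = V/A = 1.092e-11 / 4.019e-04 = 2.718e-08 m.

value=2.718e-08 m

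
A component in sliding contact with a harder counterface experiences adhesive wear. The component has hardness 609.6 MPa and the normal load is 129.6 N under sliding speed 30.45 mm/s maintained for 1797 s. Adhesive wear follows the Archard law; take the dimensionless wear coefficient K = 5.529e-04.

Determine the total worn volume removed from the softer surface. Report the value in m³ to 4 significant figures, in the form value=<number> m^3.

The computation holds full precision; intermediates are printed rounded; one last rounding: 4 significant figures.
Sliding speed v = 30.45 mm/s = 0.03045 m/s. Total distance L = v·t = 0.03045 m/s × 1797 s = 54.72 m.
Hardness H = 609.6 MPa = 6.096e+08 Pa.
In SI base units, W = 129.6 N, H = 6.096e+08 Pa, K = 5.529e-04.
The Archard volume V = K·W·L/H = 5.529e-04 · 129.6 · 54.72 / 6.096e+08 = 6.432e-09 m³.

value=6.432e-09 m^3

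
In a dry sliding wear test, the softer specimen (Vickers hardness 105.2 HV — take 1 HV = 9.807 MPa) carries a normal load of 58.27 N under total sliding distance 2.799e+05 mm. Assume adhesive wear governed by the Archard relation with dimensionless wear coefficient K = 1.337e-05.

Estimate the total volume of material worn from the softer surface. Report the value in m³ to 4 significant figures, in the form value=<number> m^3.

Intermediates are shown rounded, and every step carries full precision. Rounded once at the end, at 4 significant figures.
Convert: Total distance L = 2.799e+05 mm = 279.9 m.
Convert: Hardness H = 105.2 HV × 9.807 MPa/HV = 1032 MPa = 1.032e+09 Pa.
Working in SI base units: W = 58.27 N, H = 1.032e+09 Pa, K = 1.337e-05.
Volume removed: V = K·W·L/H = 1.337e-05 · 58.27 · 279.9 / 1.032e+09 = 2.114e-10 m³.

value=2.114e-10 m^3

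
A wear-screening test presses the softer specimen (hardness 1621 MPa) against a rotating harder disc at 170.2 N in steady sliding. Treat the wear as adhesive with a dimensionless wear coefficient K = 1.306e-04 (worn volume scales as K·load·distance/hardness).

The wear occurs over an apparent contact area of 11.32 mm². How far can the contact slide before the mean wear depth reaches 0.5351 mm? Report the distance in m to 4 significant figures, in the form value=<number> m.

Intermediates are shown rounded; all arithmetic carries full precision. Rounded once at the end, at 4 significant digits.
Convert: Hardness H = 1621 MPa = 1.621e+09 Pa.
Convert: Contact area A = 11.32 mm² = 1.132e-05 m².
Convert: Depth limit h_lim = 0.5351 mm = 5.351e-04 m.
In SI base units, W = 170.2 N, H = 1.621e+09 Pa, K = 1.306e-04.
Volume at the limit: V_lim = h_lim·A = 5.351e-04 · 1.132e-05 = 6.057e-09 m³.
Sliding life L = V_lim·H/(K·W) = 6.057e-09 · 1.621e+09 / (1.306e-04 · 170.2) = 441.7 m.

value=441.7 m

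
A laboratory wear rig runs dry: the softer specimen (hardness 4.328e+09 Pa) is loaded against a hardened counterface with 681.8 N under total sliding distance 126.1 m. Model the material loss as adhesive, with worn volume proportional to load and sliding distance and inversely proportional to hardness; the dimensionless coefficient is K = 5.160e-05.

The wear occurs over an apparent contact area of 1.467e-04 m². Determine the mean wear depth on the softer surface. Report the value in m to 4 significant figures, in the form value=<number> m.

value=6.987e-06 m

The computation carries full float precision; intermediates are shown rounded. Rounded just once, at 4 significant digits.
In SI base units, W = 681.8 N, H = 4.328e+09 Pa, K = 5.160e-05.
By Archard's law, V = K·W·L/H = 5.160e-05 · 681.8 · 126.1 / 4.328e+09 = 1.025e-09 m³.
Mean wear depth h = V/A = 1.025e-09 / 1.467e-04 = 6.987e-06 m.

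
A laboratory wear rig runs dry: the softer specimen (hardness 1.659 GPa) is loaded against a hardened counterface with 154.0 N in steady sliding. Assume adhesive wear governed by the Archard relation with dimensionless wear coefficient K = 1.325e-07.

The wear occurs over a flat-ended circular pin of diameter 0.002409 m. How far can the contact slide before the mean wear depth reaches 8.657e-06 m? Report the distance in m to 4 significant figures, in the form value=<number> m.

value=3208 m

Each operation holds exact precision; quoted intermediates are rounded. Rounded once at the end: 4 significant digits.
Hardness H = 1.659 GPa = 1.659e+09 Pa.
Contact area A = π·d²/4 = π·(0.002409 m)²/4 = 4.558e-06 m².
As SI base values: W = 154.0 N, H = 1.659e+09 Pa, K = 1.325e-07.
Wearable volume V_lim = h_lim·A = 8.657e-06 · 4.558e-06 = 3.946e-11 m³.
Inverting, life L = V_lim·H/(K·W) = 3.946e-11 · 1.659e+09 / (1.325e-07 · 154.0) = 3208 m.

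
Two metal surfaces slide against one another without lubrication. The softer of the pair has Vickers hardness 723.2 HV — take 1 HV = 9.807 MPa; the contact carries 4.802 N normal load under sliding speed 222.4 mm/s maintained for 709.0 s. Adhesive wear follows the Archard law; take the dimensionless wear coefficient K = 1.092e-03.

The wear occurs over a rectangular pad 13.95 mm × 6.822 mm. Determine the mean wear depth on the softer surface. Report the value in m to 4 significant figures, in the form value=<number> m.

value=1.225e-06 m

Quoted intermediates are rounded; all arithmetic keeps exact precision; one last rounding to four significant digits.
Sliding speed v = 222.4 mm/s = 0.2224 m/s. The distance L = v·t = 0.2224 m/s × 709.0 s = 157.7 m.
Hardness H = 723.2 HV × 9.807 MPa/HV = 7092 MPa = 7.092e+09 Pa.
Pad sides 13.95 mm × 6.822 mm = 0.01395 m × 0.006822 m. Contact area A = 0.01395 m × 0.006822 m = 9.517e-05 m².
In SI base units, W = 4.802 N, H = 7.092e+09 Pa, K = 1.092e-03.
Archard relation: V = K·W·L/H = 1.092e-03 · 4.802 · 157.7 / 7.092e+09 = 1.166e-10 m³.
Mean depth h = V/A = 1.166e-10 / 9.517e-05 = 1.225e-06 m.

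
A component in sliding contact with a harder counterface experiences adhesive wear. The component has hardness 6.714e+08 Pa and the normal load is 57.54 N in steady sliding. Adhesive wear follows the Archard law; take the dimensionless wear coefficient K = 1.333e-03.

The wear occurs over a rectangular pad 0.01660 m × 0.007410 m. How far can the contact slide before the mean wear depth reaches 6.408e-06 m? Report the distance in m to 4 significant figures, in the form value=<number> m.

value=6.900 m

The algebra runs at full float precision — intermediate values are printed rounded, and a lone final rounding: four significant digits.
Convert: Contact area A = 0.01660 m × 0.007410 m = 1.230e-04 m².
In SI base units, W = 57.54 N, H = 6.714e+08 Pa, K = 1.333e-03.
Allowed volume V_lim = h_lim·A = 6.408e-06 · 1.230e-04 = 7.882e-10 m³.
Life L = V_lim·H/(K·W) = 7.882e-10 · 6.714e+08 / (1.333e-03 · 57.54) = 6.900 m.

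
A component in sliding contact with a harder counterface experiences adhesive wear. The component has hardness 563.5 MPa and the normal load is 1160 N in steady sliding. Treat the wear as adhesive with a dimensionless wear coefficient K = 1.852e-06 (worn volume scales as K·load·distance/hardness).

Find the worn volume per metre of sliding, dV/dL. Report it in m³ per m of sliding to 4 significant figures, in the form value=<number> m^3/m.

Displayed values are rounded — all working math keeps full float precision. Rounded once at the end, at 4 significant digits.
Convert: Hardness H = 563.5 MPa = 5.635e+08 Pa.
SI base units throughout: W = 1160 N, H = 5.635e+08 Pa, K = 1.852e-06.
Volumetric rate dV/dL = K·W/H (independent of L): 1.852e-06 · 1160 / 5.635e+08 = 3.812e-12 m³/m.

value=3.812e-12 m^3/m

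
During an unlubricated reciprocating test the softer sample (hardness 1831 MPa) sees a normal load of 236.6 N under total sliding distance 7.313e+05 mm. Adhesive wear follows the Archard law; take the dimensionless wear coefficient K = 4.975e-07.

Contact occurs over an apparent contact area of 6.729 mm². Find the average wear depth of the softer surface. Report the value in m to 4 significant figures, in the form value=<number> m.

Intermediates are displayed rounded, and all arithmetic maintains exact precision, and a lone final rounding to four significant digits.
Convert: Distance covered L = 7.313e+05 mm = 731.3 m.
Convert: Hardness H = 1831 MPa = 1.831e+09 Pa.
Convert: Contact area A = 6.729 mm² = 6.729e-06 m².
SI base units throughout: W = 236.6 N, H = 1.831e+09 Pa, K = 4.975e-07.
The Archard volume V = K·W·L/H = 4.975e-07 · 236.6 · 731.3 / 1.831e+09 = 4.701e-11 m³.
Wear depth h = V/A = 4.701e-11 / 6.729e-06 = 6.987e-06 m.

value=6.987e-06 m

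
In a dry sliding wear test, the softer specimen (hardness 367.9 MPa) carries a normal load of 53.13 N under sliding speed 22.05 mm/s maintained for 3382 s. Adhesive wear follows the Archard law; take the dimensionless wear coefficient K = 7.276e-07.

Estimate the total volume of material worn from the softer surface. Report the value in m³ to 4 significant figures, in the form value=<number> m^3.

value=7.836e-12 m^3

The computation runs at exact precision. Intermediate values are printed rounded, and a lone final rounding, at 4 significant figures.
Convert: Sliding speed v = 22.05 mm/s = 0.02205 m/s. Sliding distance L = v·t = 0.02205 m/s × 3382 s = 74.57 m.
Convert: Hardness H = 367.9 MPa = 3.679e+08 Pa.
In SI base units: W = 53.13 N, H = 3.679e+08 Pa, K = 7.276e-07.
Archard relation: V = K·W·L/H = 7.276e-07 · 53.13 · 74.57 / 3.679e+08 = 7.836e-12 m³.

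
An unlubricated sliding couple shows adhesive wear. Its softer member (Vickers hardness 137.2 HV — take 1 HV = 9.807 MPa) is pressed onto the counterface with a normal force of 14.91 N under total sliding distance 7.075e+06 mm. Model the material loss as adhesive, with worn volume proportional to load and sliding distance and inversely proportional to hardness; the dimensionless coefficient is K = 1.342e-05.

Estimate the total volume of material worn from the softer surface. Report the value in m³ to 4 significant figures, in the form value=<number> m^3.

Quoted intermediates are rounded, and each operation maintains exact precision. Rounded once at the end to four significant digits.
Convert: Path length L = 7.075e+06 mm = 7075 m.
Convert: Hardness H = 137.2 HV × 9.807 MPa/HV = 1346 MPa = 1.346e+09 Pa.
Collected in SI base units: W = 14.91 N, H = 1.346e+09 Pa, K = 1.342e-05.
Apply Archard: V = K·W·L/H = 1.342e-05 · 14.91 · 7075 / 1.346e+09 = 1.052e-09 m³.

value=1.052e-09 m^3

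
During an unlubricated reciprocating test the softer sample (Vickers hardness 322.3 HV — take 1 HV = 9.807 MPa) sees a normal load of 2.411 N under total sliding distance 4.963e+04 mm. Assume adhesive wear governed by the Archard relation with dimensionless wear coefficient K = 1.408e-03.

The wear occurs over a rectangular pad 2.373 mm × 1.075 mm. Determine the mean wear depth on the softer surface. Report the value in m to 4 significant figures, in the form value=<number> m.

value=2.089e-05 m

Intermediates appear rounded — all arithmetic carries full precision; one final rounding: 4 significant digits.
Distance covered L = 4.963e+04 mm = 49.63 m.
Hardness H = 322.3 HV × 9.807 MPa/HV = 3161 MPa = 3.161e+09 Pa.
Pad sides 2.373 mm × 1.075 mm = 0.002373 m × 0.001075 m. Contact area A = 0.002373 m × 0.001075 m = 2.551e-06 m².
As SI base values: W = 2.411 N, H = 3.161e+09 Pa, K = 1.408e-03.
Worn volume V = K·W·L/H = 1.408e-03 · 2.411 · 49.63 / 3.161e+09 = 5.330e-11 m³.
Wear depth h = V/A = 5.330e-11 / 2.551e-06 = 2.089e-05 m.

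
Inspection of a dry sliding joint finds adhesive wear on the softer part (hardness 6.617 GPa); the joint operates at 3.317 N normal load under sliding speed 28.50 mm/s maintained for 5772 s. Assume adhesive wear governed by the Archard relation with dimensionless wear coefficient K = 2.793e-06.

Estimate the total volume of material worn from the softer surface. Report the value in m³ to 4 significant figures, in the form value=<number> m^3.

value=2.303e-13 m^3

The computation keeps full float precision — intermediates are shown rounded — one final rounding: four significant digits.
Sliding speed v = 28.50 mm/s = 0.02850 m/s. Distance L = v·t = 0.02850 m/s × 5772 s = 164.5 m.
Hardness H = 6.617 GPa = 6.617e+09 Pa.
Expressed in SI base units: W = 3.317 N, H = 6.617e+09 Pa, K = 2.793e-06.
Wear volume V = K·W·L/H = 2.793e-06 · 3.317 · 164.5 / 6.617e+09 = 2.303e-13 m³.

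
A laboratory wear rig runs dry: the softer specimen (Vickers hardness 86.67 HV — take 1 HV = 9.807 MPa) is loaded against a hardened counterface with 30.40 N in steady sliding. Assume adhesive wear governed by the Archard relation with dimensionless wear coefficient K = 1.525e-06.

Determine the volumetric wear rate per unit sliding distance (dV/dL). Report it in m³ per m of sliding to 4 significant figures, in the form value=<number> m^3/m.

All working math holds full float precision — intermediates are shown rounded, and one final rounding: four significant digits.
Convert: Hardness H = 86.67 HV × 9.807 MPa/HV = 850.0 MPa = 8.500e+08 Pa.
Expressed in SI base units: W = 30.40 N, H = 8.500e+08 Pa, K = 1.525e-06.
Wear rate dV/dL = K·W/H: 1.525e-06 · 30.40 / 8.500e+08 = 5.454e-14 m³/m.

value=5.454e-14 m^3/m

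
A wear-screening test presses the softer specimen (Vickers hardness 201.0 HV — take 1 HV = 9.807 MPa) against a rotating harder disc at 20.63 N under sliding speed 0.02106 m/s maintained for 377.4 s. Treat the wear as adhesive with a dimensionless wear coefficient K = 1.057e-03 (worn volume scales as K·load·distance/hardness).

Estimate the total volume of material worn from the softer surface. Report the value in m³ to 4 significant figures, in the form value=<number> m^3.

The algebra holds full precision, and the intermediates are shown rounded; rounded once at the end: four significant figures.
Convert: Distance covered L = v·t = 0.02106 m/s × 377.4 s = 7.948 m.
Convert: Hardness H = 201.0 HV × 9.807 MPa/HV = 1971 MPa = 1.971e+09 Pa.
Restated in SI base units: W = 20.63 N, H = 1.971e+09 Pa, K = 1.057e-03.
By Archard's law, V = K·W·L/H = 1.057e-03 · 20.63 · 7.948 / 1.971e+09 = 8.792e-11 m³.

value=8.792e-11 m^3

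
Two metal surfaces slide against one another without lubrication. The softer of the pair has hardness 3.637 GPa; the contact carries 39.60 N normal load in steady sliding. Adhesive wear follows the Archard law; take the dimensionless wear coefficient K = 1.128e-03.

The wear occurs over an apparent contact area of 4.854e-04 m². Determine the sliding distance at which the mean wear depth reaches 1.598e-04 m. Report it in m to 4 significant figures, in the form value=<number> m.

value=6316 m

Each operation maintains full precision. Displayed values are rounded — a single final rounding to four significant figures.
Hardness H = 3.637 GPa = 3.637e+09 Pa.
In SI base units: W = 39.60 N, H = 3.637e+09 Pa, K = 1.128e-03.
Allowed volume V_lim = h_lim·A = 1.598e-04 · 4.854e-04 = 7.757e-08 m³.
Life L = V_lim·H/(K·W) = 7.757e-08 · 3.637e+09 / (1.128e-03 · 39.60) = 6316 m.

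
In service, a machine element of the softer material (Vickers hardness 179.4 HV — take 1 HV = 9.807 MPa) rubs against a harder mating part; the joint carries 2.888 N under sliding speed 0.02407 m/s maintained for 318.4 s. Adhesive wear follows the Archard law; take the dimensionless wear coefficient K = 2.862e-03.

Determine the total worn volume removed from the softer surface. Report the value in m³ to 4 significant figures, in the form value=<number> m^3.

The intermediates are shown rounded, and the computation maintains full precision — rounded once at the end to 4 significant digits.
Convert: Distance covered L = v·t = 0.02407 m/s × 318.4 s = 7.664 m.
Convert: Hardness H = 179.4 HV × 9.807 MPa/HV = 1759 MPa = 1.759e+09 Pa.
Working in SI base units: W = 2.888 N, H = 1.759e+09 Pa, K = 2.862e-03.
Apply Archard: V = K·W·L/H = 2.862e-03 · 2.888 · 7.664 / 1.759e+09 = 3.600e-11 m³.

value=3.600e-11 m^3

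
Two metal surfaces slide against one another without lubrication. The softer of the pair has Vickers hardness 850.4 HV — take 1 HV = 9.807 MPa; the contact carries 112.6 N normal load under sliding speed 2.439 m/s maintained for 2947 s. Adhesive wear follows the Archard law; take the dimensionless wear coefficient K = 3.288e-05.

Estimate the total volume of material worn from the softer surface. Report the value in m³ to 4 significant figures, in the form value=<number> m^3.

value=3.191e-09 m^3

All arithmetic holds exact precision; shown intermediates are rounded, and a lone final rounding: four significant figures.
Distance L = v·t = 2.439 m/s × 2947 s = 7188 m.
Hardness H = 850.4 HV × 9.807 MPa/HV = 8340 MPa = 8.340e+09 Pa.
SI base units throughout: W = 112.6 N, H = 8.340e+09 Pa, K = 3.288e-05.
Archard relation: V = K·W·L/H = 3.288e-05 · 112.6 · 7188 / 8.340e+09 = 3.191e-09 m³.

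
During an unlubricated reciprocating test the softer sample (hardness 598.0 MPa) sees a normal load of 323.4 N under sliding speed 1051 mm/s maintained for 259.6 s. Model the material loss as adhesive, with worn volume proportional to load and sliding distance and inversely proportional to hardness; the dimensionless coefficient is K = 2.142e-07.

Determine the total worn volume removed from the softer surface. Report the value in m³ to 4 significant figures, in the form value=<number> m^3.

value=3.161e-11 m^3

Quoted intermediates are rounded; the algebra keeps exact precision — rounded just once to 4 significant figures.
Sliding speed v = 1051 mm/s = 1.051 m/s. Distance L = v·t = 1.051 m/s × 259.6 s = 272.8 m.
Hardness H = 598.0 MPa = 5.980e+08 Pa.
As SI base values: W = 323.4 N, H = 5.980e+08 Pa, K = 2.142e-07.
Apply Archard: V = K·W·L/H = 2.142e-07 · 323.4 · 272.8 / 5.980e+08 = 3.161e-11 m³.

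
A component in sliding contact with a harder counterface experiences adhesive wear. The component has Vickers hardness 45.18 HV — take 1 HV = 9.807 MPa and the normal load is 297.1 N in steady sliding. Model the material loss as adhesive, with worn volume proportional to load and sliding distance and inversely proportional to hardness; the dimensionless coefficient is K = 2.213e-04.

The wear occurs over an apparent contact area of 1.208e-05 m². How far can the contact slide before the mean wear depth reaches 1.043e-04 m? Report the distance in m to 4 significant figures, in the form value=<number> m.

The intermediates are shown rounded, and every step runs at exact precision. Rounded just once, at 4 significant figures.
Hardness H = 45.18 HV × 9.807 MPa/HV = 443.1 MPa = 4.431e+08 Pa.
In SI base units: W = 297.1 N, H = 4.431e+08 Pa, K = 2.213e-04.
At the depth limit, V_lim = h_lim·A = 1.043e-04 · 1.208e-05 = 1.260e-09 m³.
So the life L = V_lim·H/(K·W) = 1.260e-09 · 4.431e+08 / (2.213e-04 · 297.1) = 8.491 m.

value=8.491 m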